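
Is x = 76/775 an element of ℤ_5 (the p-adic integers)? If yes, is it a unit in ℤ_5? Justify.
x ∉ ℤ_5 (v_5(x) = -2 < 0)

ℤ_5 = {x ∈ ℚ_5 : v_5(x) ≥ 0} and ℤ_5^× = {x ∈ ℤ_5 : v_5(x) = 0}. Here v_5(76/775) = v_5(num) − v_5(den) = -2; compare against these criteria.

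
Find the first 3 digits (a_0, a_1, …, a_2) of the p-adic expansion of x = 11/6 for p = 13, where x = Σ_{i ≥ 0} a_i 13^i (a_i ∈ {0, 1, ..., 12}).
(a_0, …, a_2) = (4, 2, 2)

v_13(11/6) = 0 (numerator and denominator both coprime to 13), so x ∈ ℤ_13^×. Compute digits iteratively via a_i = x_i mod 13, x_{i+1} = (x_i − a_i)/13, with x_0 = x:
  x_0 = 11/6;  a_0 = 4;  x_1 = (x_0 − 4)/13 = -1/6
  x_1 = -1/6;  a_1 = 2;  x_2 = (x_1 − 2)/13 = -1/6
  x_2 = -1/6;  a_2 = 2;  x_3 = (x_2 − 2)/13 = -1/6
Digits: (4, 2, 2).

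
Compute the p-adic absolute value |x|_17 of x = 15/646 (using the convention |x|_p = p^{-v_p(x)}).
|15/646|_17 = 17

Step 1 — compute v_17(x) by factoring powers of 17 out of the numerator and denominator: v_17(15/646) = -1. Step 2 — apply |x|_p = p^{-v_p(x)} = 17^{1} = 17.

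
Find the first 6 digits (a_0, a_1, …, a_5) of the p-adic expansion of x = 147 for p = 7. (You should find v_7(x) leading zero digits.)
(a_0, …, a_5) = (0, 0, 3, 0, 0, 0)

v_7(147) = 2, so a_0 = ... = a_1 = 0. Factor out: x = 7^2 · u with u = 3 a unit in ℤ_7. Expand u iteratively via a_{v+i} = u_i mod 7, u_{i+1} = (u_i − a_{v+i})/7:
  u_0 = 3;  a_2 = 3;  u_1 = (u_0 − 3)/7 = 0
  u_1 = 0;  a_3 = 0;  u_2 = (u_1 − 0)/7 = 0
  u_2 = 0;  a_4 = 0;  u_3 = (u_2 − 0)/7 = 0
  u_3 = 0;  a_5 = 0;  u_4 = (u_3 − 0)/7 = 0
Digits: (0, 0, 3, 0, 0, 0).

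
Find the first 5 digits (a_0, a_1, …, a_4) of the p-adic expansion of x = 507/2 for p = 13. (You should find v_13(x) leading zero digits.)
(a_0, …, a_4) = (0, 0, 8, 6, 6)

v_13(507/2) = 2, so a_0 = ... = a_1 = 0. Factor out: x = 13^2 · u with u = 3/2 a unit in ℤ_13. Expand u iteratively via a_{v+i} = u_i mod 13, u_{i+1} = (u_i − a_{v+i})/13:
  u_0 = 3/2;  a_2 = 8;  u_1 = (u_0 − 8)/13 = -1/2
  u_1 = -1/2;  a_3 = 6;  u_2 = (u_1 − 6)/13 = -1/2
  u_2 = -1/2;  a_4 = 6;  u_3 = (u_2 − 6)/13 = -1/2
Digits: (0, 0, 8, 6, 6).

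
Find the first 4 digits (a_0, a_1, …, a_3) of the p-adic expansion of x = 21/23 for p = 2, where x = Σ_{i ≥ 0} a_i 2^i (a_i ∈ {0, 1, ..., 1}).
(a_0, …, a_3) = (1, 1, 0, 0)

v_2(21/23) = 0 (numerator and denominator both coprime to 2), so x ∈ ℤ_2^×. Compute digits iteratively via a_i = x_i mod 2, x_{i+1} = (x_i − a_i)/2, with x_0 = x:
  x_0 = 21/23;  a_0 = 1;  x_1 = (x_0 − 1)/2 = -1/23
  x_1 = -1/23;  a_1 = 1;  x_2 = (x_1 − 1)/2 = -12/23
  x_2 = -12/23;  a_2 = 0;  x_3 = (x_2 − 0)/2 = -6/23
  x_3 = -6/23;  a_3 = 0;  x_4 = (x_3 − 0)/2 = -3/23
Digits: (1, 1, 0, 0).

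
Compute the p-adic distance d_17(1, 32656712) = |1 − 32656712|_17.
d_17(1, 32656712) = 1/1419857

Step 1 — x − y = 1 − 32656712 = -32656711. Step 2 — v_17(-32656711) = 5 (factor: -32656711 = −(17^5 · 23); the sign does not affect v_p). Step 3 — |x − y|_17 = 17^{-5} = 1/1419857.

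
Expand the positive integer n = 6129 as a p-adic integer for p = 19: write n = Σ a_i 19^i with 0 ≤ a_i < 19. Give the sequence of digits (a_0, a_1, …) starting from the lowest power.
(a_0, a_1, …) = (11, 18, 16)

Repeated division by 19 gives the digits low-to-high: 6129 = 11 + 18·19^1 + 16·19^2. Digit sequence: (11, 18, 16).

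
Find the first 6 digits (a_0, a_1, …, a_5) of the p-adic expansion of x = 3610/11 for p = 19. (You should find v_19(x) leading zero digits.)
(a_0, …, a_5) = (0, 0, 13, 8, 3, 5)

v_19(3610/11) = 2, so a_0 = ... = a_1 = 0. Factor out: x = 19^2 · u with u = 10/11 a unit in ℤ_19. Expand u iteratively via a_{v+i} = u_i mod 19, u_{i+1} = (u_i − a_{v+i})/19:
  u_0 = 10/11;  a_2 = 13;  u_1 = (u_0 − 13)/19 = -7/11
  u_1 = -7/11;  a_3 = 8;  u_2 = (u_1 − 8)/19 = -5/11
  u_2 = -5/11;  a_4 = 3;  u_3 = (u_2 − 3)/19 = -2/11
  u_3 = -2/11;  a_5 = 5;  u_4 = (u_3 − 5)/19 = -3/11
Digits: (0, 0, 13, 8, 3, 5).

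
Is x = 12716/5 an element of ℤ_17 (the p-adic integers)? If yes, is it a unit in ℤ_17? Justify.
x ∈ ℤ_17 but not a unit; v_17(x) = 2 > 0

ℤ_17 = {x ∈ ℚ_17 : v_17(x) ≥ 0} and ℤ_17^× = {x ∈ ℤ_17 : v_17(x) = 0}. Here v_17(12716/5) = v_17(num) − v_17(den) = 2; compare against these criteria.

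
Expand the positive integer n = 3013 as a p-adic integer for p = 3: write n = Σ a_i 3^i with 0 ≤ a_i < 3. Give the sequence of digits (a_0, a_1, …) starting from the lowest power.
(a_0, a_1, …) = (1, 2, 1, 0, 1, 0, 1, 1)

Repeated division by 3 gives the digits low-to-high: 3013 = 1 + 2·3^1 + 1·3^2 + 1·3^4 + 1·3^6 + 1·3^7. Digit sequence: (1, 2, 1, 0, 1, 0, 1, 1).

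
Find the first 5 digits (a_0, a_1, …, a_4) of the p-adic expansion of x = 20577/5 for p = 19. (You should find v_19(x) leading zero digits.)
(a_0, …, a_4) = (0, 0, 0, 12, 7)

v_19(20577/5) = 3, so a_0 = ... = a_2 = 0. Factor out: x = 19^3 · u with u = 3/5 a unit in ℤ_19. Expand u iteratively via a_{v+i} = u_i mod 19, u_{i+1} = (u_i − a_{v+i})/19:
  u_0 = 3/5;  a_3 = 12;  u_1 = (u_0 − 12)/19 = -3/5
  u_1 = -3/5;  a_4 = 7;  u_2 = (u_1 − 7)/19 = -2/5
Digits: (0, 0, 0, 12, 7).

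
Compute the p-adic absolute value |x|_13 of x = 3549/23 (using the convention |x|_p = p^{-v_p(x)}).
|3549/23|_13 = 1/169

Step 1 — compute v_13(x) by factoring powers of 13 out of the numerator and denominator: v_13(3549/23) = 2. Step 2 — apply |x|_p = p^{-v_p(x)} = 13^{-2} = 1/169.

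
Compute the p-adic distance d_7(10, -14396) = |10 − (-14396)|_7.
d_7(10, -14396) = 1/2401

Step 1 — x − y = 10 − (-14396) = 14406. Step 2 — v_7(14406) = 4 (factor: 14406 = (7^4 · 6); the sign does not affect v_p). Step 3 — |x − y|_7 = 7^{-4} = 1/2401.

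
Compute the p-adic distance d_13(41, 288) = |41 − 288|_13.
d_13(41, 288) = 1/13

Step 1 — x − y = 41 − 288 = -247. Step 2 — v_13(-247) = 1 (factor: -247 = −(13^1 · 19); the sign does not affect v_p). Step 3 — |x − y|_13 = 13^{-1} = 1/13.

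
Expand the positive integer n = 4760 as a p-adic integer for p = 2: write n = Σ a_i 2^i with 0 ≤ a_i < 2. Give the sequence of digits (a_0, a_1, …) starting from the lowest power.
(a_0, a_1, …) = (0, 0, 0, 1, 1, 0, 0, 1, 0, 1, 0, 0, 1)

Repeated division by 2 gives the digits low-to-high: 4760 = 1·2^3 + 1·2^4 + 1·2^7 + 1·2^9 + 1·2^12. Digit sequence: (0, 0, 0, 1, 1, 0, 0, 1, 0, 1, 0, 0, 1).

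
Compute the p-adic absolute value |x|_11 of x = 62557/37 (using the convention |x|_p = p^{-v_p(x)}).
|62557/37|_11 = 1/1331

Step 1 — compute v_11(x) by factoring powers of 11 out of the numerator and denominator: v_11(62557/37) = 3. Step 2 — apply |x|_p = p^{-v_p(x)} = 11^{-3} = 1/1331.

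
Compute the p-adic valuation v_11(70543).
v_11(70543) = 3

v_11(n) is the largest exponent k such that 11^k divides n. Factor out: 70543 = 11^3 · 53. (Sign doesn't affect v_p.) So v_11(70543) = 3.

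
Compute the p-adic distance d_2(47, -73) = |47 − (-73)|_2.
d_2(47, -73) = 1/8

Step 1 — x − y = 47 − (-73) = 120. Step 2 — v_2(120) = 3 (factor: 120 = (2^3 · 15); the sign does not affect v_p). Step 3 — |x − y|_2 = 2^{-3} = 1/8.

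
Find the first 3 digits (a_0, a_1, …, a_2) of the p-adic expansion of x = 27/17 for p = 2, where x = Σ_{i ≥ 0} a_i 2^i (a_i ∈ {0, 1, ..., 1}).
(a_0, …, a_2) = (1, 1, 0)

v_2(27/17) = 0 (numerator and denominator both coprime to 2), so x ∈ ℤ_2^×. Compute digits iteratively via a_i = x_i mod 2, x_{i+1} = (x_i − a_i)/2, with x_0 = x:
  x_0 = 27/17;  a_0 = 1;  x_1 = (x_0 − 1)/2 = 5/17
  x_1 = 5/17;  a_1 = 1;  x_2 = (x_1 − 1)/2 = -6/17
  x_2 = -6/17;  a_2 = 0;  x_3 = (x_2 − 0)/2 = -3/17
Digits: (1, 1, 0).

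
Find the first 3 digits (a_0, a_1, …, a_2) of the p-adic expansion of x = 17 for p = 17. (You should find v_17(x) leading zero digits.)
(a_0, …, a_2) = (0, 1, 0)

v_17(17) = 1, so a_0 = ... = a_0 = 0. Factor out: x = 17^1 · u with u = 1 a unit in ℤ_17. Expand u iteratively via a_{v+i} = u_i mod 17, u_{i+1} = (u_i − a_{v+i})/17:
  u_0 = 1;  a_1 = 1;  u_1 = (u_0 − 1)/17 = 0
  u_1 = 0;  a_2 = 0;  u_2 = (u_1 − 0)/17 = 0
Digits: (0, 1, 0).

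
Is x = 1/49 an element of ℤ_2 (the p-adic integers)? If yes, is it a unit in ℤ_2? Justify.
x ∈ ℤ_2^× (unit); v_2(x) = 0

ℤ_2 = {x ∈ ℚ_2 : v_2(x) ≥ 0} and ℤ_2^× = {x ∈ ℤ_2 : v_2(x) = 0}. Here v_2(1/49) = v_2(num) − v_2(den) = 0; compare against these criteria.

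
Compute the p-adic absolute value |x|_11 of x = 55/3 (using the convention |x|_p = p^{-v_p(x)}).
|55/3|_11 = 1/11

Step 1 — compute v_11(x) by factoring powers of 11 out of the numerator and denominator: v_11(55/3) = 1. Step 2 — apply |x|_p = p^{-v_p(x)} = 11^{-1} = 1/11.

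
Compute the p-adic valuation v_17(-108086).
v_17(-108086) = 3

v_17(n) is the largest exponent k such that 17^k divides n. Factor out: -108086 = -17^3 · 22. (Sign doesn't affect v_p.) So v_17(-108086) = 3.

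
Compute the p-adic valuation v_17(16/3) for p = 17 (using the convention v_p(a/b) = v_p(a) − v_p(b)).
v_17(16/3) = 0

Factor powers of 17 from the numerator and denominator of the reduced fraction: 16 = 17^0 · 16 and 3 = 17^0 · 3. Apply v_p(a/b) = v_p(a) − v_p(b): v_17(16/3) = 0 − 0 = 0.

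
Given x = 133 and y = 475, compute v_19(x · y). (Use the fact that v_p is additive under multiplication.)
v_19(63175) = 2

v_p(x) = 1 (factor: 133 = 19^1 · 7); v_p(y) = 1 (factor: 475 = 19^1 · 25). Additivity: v_p(xy) = v_p(x) + v_p(y) = 1 + 1 = 2. (Direct check: xy = 63175 = 19^2 · (175).)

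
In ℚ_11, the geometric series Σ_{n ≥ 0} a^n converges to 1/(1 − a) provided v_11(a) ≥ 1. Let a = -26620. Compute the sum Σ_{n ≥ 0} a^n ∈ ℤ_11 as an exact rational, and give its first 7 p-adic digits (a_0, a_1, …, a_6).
Σ a^n = 1/(1 − a) = 1/26621;  first 7 digits = (1, 0, 0, 2, 9, 10, 3)

v_11(a) = 3 ≥ 1, so the series converges in ℤ_11 to 1/(1 − a) = 1/(1 − (-26620)) = 1/26621. Expand this rational in ℤ_11: compute digits iteratively via d_i = x_i mod 11, x_{i+1} = (x_i − d_i)/11. The first 7 digits are (1, 0, 0, 2, 9, 10, 3).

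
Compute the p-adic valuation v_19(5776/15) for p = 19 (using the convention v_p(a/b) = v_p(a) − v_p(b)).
v_19(5776/15) = 2

Factor powers of 19 from the numerator and denominator of the reduced fraction: 5776 = 19^2 · 16 and 15 = 19^0 · 15. Apply v_p(a/b) = v_p(a) − v_p(b): v_19(5776/15) = 2 − 0 = 2.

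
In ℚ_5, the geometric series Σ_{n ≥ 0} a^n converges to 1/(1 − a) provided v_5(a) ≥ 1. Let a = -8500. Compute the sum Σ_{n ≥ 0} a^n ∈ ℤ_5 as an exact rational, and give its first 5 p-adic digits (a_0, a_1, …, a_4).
Σ a^n = 1/(1 − a) = 1/8501;  first 5 digits = (1, 0, 0, 2, 1)

v_5(a) = 3 ≥ 1, so the series converges in ℤ_5 to 1/(1 − a) = 1/(1 − (-8500)) = 1/8501. Expand this rational in ℤ_5: compute digits iteratively via d_i = x_i mod 5, x_{i+1} = (x_i − d_i)/5. The first 5 digits are (1, 0, 0, 2, 1).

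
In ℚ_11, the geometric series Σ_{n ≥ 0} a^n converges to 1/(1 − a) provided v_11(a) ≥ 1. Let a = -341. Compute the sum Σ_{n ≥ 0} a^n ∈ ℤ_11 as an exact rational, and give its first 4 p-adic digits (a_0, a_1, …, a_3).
Σ a^n = 1/(1 − a) = 1/342;  first 4 digits = (1, 2, 1, 7)

v_11(a) = 1 ≥ 1, so the series converges in ℤ_11 to 1/(1 − a) = 1/(1 − (-341)) = 1/342. Expand this rational in ℤ_11: compute digits iteratively via d_i = x_i mod 11, x_{i+1} = (x_i − d_i)/11. The first 4 digits are (1, 2, 1, 7).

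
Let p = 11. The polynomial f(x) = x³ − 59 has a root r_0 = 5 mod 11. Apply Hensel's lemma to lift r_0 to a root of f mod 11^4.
r_3 = 4152 (mod 14641)

Hensel: r_{i+1} = r_i − f(r_i)/f′(r_i) mod 11^{i+2}, where f′(x) = 3x². Iterate:
  r_0 = 5 (mod 11)
  r_1 = 38 (mod 121)
  r_2 = 159 (mod 1331)
  r_3 = 4152 (mod 14641)
Final: r = 4152 with f(r) ≡ 0 mod 11^4.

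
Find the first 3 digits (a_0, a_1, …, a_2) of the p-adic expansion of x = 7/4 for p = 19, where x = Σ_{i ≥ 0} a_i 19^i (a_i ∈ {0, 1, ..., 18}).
(a_0, …, a_2) = (16, 4, 14)

v_19(7/4) = 0 (numerator and denominator both coprime to 19), so x ∈ ℤ_19^×. Compute digits iteratively via a_i = x_i mod 19, x_{i+1} = (x_i − a_i)/19, with x_0 = x:
  x_0 = 7/4;  a_0 = 16;  x_1 = (x_0 − 16)/19 = -3/4
  x_1 = -3/4;  a_1 = 4;  x_2 = (x_1 − 4)/19 = -1/4
  x_2 = -1/4;  a_2 = 14;  x_3 = (x_2 − 14)/19 = -3/4
Digits: (16, 4, 14).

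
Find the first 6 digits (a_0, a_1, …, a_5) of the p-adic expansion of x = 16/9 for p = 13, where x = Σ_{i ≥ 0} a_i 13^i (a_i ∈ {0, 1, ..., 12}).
(a_0, …, a_5) = (9, 11, 2, 7, 11, 2)

v_13(16/9) = 0 (numerator and denominator both coprime to 13), so x ∈ ℤ_13^×. Compute digits iteratively via a_i = x_i mod 13, x_{i+1} = (x_i − a_i)/13, with x_0 = x:
  x_0 = 16/9;  a_0 = 9;  x_1 = (x_0 − 9)/13 = -5/9
  x_1 = -5/9;  a_1 = 11;  x_2 = (x_1 − 11)/13 = -8/9
  x_2 = -8/9;  a_2 = 2;  x_3 = (x_2 − 2)/13 = -2/9
  x_3 = -2/9;  a_3 = 7;  x_4 = (x_3 − 7)/13 = -5/9
  x_4 = -5/9;  a_4 = 11;  x_5 = (x_4 − 11)/13 = -8/9
  x_5 = -8/9;  a_5 = 2;  x_6 = (x_5 − 2)/13 = -2/9
Digits: (9, 11, 2, 7, 11, 2).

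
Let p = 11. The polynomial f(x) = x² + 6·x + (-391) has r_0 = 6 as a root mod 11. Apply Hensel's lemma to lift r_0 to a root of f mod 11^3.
r_2 = 17 (mod 1331)

Hensel: r_{i+1} = r_i − f(r_i)·(f′(r_i))^{-1} mod 11^{i+2}, f′(x) = 2x + 6. Iterate:
  r_0 = 6 (mod 11)
  r_1 = 17 (mod 121)
  r_2 = 17 (mod 1331)
Final: r = 17 satisfies f(r) ≡ 0 mod 11^3.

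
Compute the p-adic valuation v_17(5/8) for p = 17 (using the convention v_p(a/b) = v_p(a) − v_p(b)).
v_17(5/8) = 0

Factor powers of 17 from the numerator and denominator of the reduced fraction: 5 = 17^0 · 5 and 8 = 17^0 · 8. Apply v_p(a/b) = v_p(a) − v_p(b): v_17(5/8) = 0 − 0 = 0.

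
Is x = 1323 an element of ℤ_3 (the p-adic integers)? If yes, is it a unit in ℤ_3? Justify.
x ∈ ℤ_3 but not a unit; v_3(x) = 3 > 0

ℤ_3 = {x ∈ ℚ_3 : v_3(x) ≥ 0} and ℤ_3^× = {x ∈ ℤ_3 : v_3(x) = 0}. Here v_3(1323) = v_3(num) − v_3(den) = 3; compare against these criteria.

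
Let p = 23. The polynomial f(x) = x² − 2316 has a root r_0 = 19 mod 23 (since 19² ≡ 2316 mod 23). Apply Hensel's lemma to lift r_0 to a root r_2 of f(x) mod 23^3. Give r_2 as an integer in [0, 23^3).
r_2 = 7379 (mod 12167)

Hensel's recurrence: r_{i+1} = r_i − f(r_i)·(f′(r_i))^{-1} mod 23^{i+2}, with f′(x) = 2x. Iterate:
  r_0 = 19 (mod 23)
  r_1 = 502 (mod 529)
  r_2 = 7379 (mod 12167)
Final: r_2 = 7379, and one checks f(r_2) ≡ 0 mod 23^3.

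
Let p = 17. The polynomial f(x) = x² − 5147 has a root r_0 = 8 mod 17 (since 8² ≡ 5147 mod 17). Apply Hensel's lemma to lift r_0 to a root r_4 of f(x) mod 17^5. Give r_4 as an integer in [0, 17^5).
r_4 = 1224620 (mod 1419857)

Hensel's recurrence: r_{i+1} = r_i − f(r_i)·(f′(r_i))^{-1} mod 17^{i+2}, with f′(x) = 2x. Iterate:
  r_0 = 8 (mod 17)
  r_1 = 127 (mod 289)
  r_2 = 1283 (mod 4913)
  r_3 = 55326 (mod 83521)
  r_4 = 1224620 (mod 1419857)
Final: r_4 = 1224620, and one checks f(r_4) ≡ 0 mod 17^5.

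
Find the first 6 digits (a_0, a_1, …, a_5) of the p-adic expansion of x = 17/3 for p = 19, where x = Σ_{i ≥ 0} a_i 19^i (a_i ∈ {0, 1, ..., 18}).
(a_0, …, a_5) = (12, 6, 6, 6, 6, 6)

v_19(17/3) = 0 (numerator and denominator both coprime to 19), so x ∈ ℤ_19^×. Compute digits iteratively via a_i = x_i mod 19, x_{i+1} = (x_i − a_i)/19, with x_0 = x:
  x_0 = 17/3;  a_0 = 12;  x_1 = (x_0 − 12)/19 = -1/3
  x_1 = -1/3;  a_1 = 6;  x_2 = (x_1 − 6)/19 = -1/3
  x_2 = -1/3;  a_2 = 6;  x_3 = (x_2 − 6)/19 = -1/3
  x_3 = -1/3;  a_3 = 6;  x_4 = (x_3 − 6)/19 = -1/3
  x_4 = -1/3;  a_4 = 6;  x_5 = (x_4 − 6)/19 = -1/3
  x_5 = -1/3;  a_5 = 6;  x_6 = (x_5 − 6)/19 = -1/3
Digits: (12, 6, 6, 6, 6, 6).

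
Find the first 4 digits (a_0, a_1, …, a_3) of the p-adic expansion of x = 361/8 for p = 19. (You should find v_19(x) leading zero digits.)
(a_0, …, a_3) = (0, 0, 12, 16)

v_19(361/8) = 2, so a_0 = ... = a_1 = 0. Factor out: x = 19^2 · u with u = 1/8 a unit in ℤ_19. Expand u iteratively via a_{v+i} = u_i mod 19, u_{i+1} = (u_i − a_{v+i})/19:
  u_0 = 1/8;  a_2 = 12;  u_1 = (u_0 − 12)/19 = -5/8
  u_1 = -5/8;  a_3 = 16;  u_2 = (u_1 − 16)/19 = -7/8
Digits: (0, 0, 12, 16).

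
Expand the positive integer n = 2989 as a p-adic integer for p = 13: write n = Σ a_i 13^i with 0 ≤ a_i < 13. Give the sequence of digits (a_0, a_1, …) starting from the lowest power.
(a_0, a_1, …) = (12, 8, 4, 1)

Repeated division by 13 gives the digits low-to-high: 2989 = 12 + 8·13^1 + 4·13^2 + 1·13^3. Digit sequence: (12, 8, 4, 1).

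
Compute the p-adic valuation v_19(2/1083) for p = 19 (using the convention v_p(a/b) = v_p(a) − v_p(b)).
v_19(2/1083) = -2

Factor powers of 19 from the numerator and denominator of the reduced fraction: 2 = 19^0 · 2 and 1083 = 19^2 · 3. Apply v_p(a/b) = v_p(a) − v_p(b): v_19(2/1083) = 0 − 2 = -2.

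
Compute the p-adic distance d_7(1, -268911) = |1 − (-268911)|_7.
d_7(1, -268911) = 1/16807

Step 1 — x − y = 1 − (-268911) = 268912. Step 2 — v_7(268912) = 5 (factor: 268912 = (7^5 · 16); the sign does not affect v_p). Step 3 — |x − y|_7 = 7^{-5} = 1/16807.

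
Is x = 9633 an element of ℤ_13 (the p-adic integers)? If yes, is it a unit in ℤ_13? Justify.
x ∈ ℤ_13 but not a unit; v_13(x) = 2 > 0

ℤ_13 = {x ∈ ℚ_13 : v_13(x) ≥ 0} and ℤ_13^× = {x ∈ ℤ_13 : v_13(x) = 0}. Here v_13(9633) = v_13(num) − v_13(den) = 2; compare against these criteria.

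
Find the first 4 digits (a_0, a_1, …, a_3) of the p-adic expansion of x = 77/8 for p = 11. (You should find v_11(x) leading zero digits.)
(a_0, …, a_3) = (0, 5, 1, 4)

v_11(77/8) = 1, so a_0 = ... = a_0 = 0. Factor out: x = 11^1 · u with u = 7/8 a unit in ℤ_11. Expand u iteratively via a_{v+i} = u_i mod 11, u_{i+1} = (u_i − a_{v+i})/11:
  u_0 = 7/8;  a_1 = 5;  u_1 = (u_0 − 5)/11 = -3/8
  u_1 = -3/8;  a_2 = 1;  u_2 = (u_1 − 1)/11 = -1/8
  u_2 = -1/8;  a_3 = 4;  u_3 = (u_2 − 4)/11 = -3/8
Digits: (0, 5, 1, 4).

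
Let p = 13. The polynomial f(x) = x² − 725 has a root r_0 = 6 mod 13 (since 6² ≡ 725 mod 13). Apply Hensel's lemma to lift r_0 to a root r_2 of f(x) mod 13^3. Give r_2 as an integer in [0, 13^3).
r_2 = 1514 (mod 2197)

Hensel's recurrence: r_{i+1} = r_i − f(r_i)·(f′(r_i))^{-1} mod 13^{i+2}, with f′(x) = 2x. Iterate:
  r_0 = 6 (mod 13)
  r_1 = 162 (mod 169)
  r_2 = 1514 (mod 2197)
Final: r_2 = 1514, and one checks f(r_2) ≡ 0 mod 13^3.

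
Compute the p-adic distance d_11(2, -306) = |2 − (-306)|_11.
d_11(2, -306) = 1/11

Step 1 — x − y = 2 − (-306) = 308. Step 2 — v_11(308) = 1 (factor: 308 = (11^1 · 28); the sign does not affect v_p). Step 3 — |x − y|_11 = 11^{-1} = 1/11.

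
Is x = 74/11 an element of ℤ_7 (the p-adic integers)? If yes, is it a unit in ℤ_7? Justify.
x ∈ ℤ_7^× (unit); v_7(x) = 0

ℤ_7 = {x ∈ ℚ_7 : v_7(x) ≥ 0} and ℤ_7^× = {x ∈ ℤ_7 : v_7(x) = 0}. Here v_7(74/11) = v_7(num) − v_7(den) = 0; compare against these criteria.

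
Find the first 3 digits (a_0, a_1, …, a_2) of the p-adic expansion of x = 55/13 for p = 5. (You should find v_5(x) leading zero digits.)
(a_0, …, a_2) = (0, 2, 4)

v_5(55/13) = 1, so a_0 = ... = a_0 = 0. Factor out: x = 5^1 · u with u = 11/13 a unit in ℤ_5. Expand u iteratively via a_{v+i} = u_i mod 5, u_{i+1} = (u_i − a_{v+i})/5:
  u_0 = 11/13;  a_1 = 2;  u_1 = (u_0 − 2)/5 = -3/13
  u_1 = -3/13;  a_2 = 4;  u_2 = (u_1 − 4)/5 = -11/13
Digits: (0, 2, 4).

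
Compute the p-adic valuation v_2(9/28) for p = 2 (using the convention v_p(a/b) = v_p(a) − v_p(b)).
v_2(9/28) = -2

Factor powers of 2 from the numerator and denominator of the reduced fraction: 9 = 2^0 · 9 and 28 = 2^2 · 7. Apply v_p(a/b) = v_p(a) − v_p(b): v_2(9/28) = 0 − 2 = -2.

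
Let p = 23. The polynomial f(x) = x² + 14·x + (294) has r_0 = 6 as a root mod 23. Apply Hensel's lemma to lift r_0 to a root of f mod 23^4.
r_3 = 201417 (mod 279841)

Hensel: r_{i+1} = r_i − f(r_i)·(f′(r_i))^{-1} mod 23^{i+2}, f′(x) = 2x + 14. Iterate:
  r_0 = 6 (mod 23)
  r_1 = 397 (mod 529)
  r_2 = 6745 (mod 12167)
  r_3 = 201417 (mod 279841)
Final: r = 201417 satisfies f(r) ≡ 0 mod 23^4.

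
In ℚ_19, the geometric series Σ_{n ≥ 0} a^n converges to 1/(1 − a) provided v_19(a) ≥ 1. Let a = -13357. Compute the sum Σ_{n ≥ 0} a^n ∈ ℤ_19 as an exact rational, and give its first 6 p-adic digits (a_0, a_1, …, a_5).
Σ a^n = 1/(1 − a) = 1/13358;  first 6 digits = (1, 0, 1, 17, 0, 15)

v_19(a) = 2 ≥ 1, so the series converges in ℤ_19 to 1/(1 − a) = 1/(1 − (-13357)) = 1/13358. Expand this rational in ℤ_19: compute digits iteratively via d_i = x_i mod 19, x_{i+1} = (x_i − d_i)/19. The first 6 digits are (1, 0, 1, 17, 0, 15).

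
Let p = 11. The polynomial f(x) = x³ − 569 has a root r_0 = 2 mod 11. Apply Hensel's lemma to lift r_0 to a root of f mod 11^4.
r_3 = 5403 (mod 14641)

Hensel: r_{i+1} = r_i − f(r_i)/f′(r_i) mod 11^{i+2}, where f′(x) = 3x². Iterate:
  r_0 = 2 (mod 11)
  r_1 = 79 (mod 121)
  r_2 = 79 (mod 1331)
  r_3 = 5403 (mod 14641)
Final: r = 5403 with f(r) ≡ 0 mod 11^4.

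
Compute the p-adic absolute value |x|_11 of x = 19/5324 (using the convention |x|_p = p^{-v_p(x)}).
|19/5324|_11 = 1331

Step 1 — compute v_11(x) by factoring powers of 11 out of the numerator and denominator: v_11(19/5324) = -3. Step 2 — apply |x|_p = p^{-v_p(x)} = 11^{3} = 1331.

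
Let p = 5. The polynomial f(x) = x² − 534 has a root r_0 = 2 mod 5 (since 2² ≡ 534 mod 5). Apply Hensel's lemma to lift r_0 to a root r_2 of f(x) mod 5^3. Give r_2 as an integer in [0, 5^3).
r_2 = 97 (mod 125)

Hensel's recurrence: r_{i+1} = r_i − f(r_i)·(f′(r_i))^{-1} mod 5^{i+2}, with f′(x) = 2x. Iterate:
  r_0 = 2 (mod 5)
  r_1 = 22 (mod 25)
  r_2 = 97 (mod 125)
Final: r_2 = 97, and one checks f(r_2) ≡ 0 mod 5^3.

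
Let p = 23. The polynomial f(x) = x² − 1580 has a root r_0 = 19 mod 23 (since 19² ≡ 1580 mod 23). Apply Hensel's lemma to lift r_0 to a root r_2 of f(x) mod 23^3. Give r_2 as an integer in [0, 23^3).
r_2 = 8000 (mod 12167)

Hensel's recurrence: r_{i+1} = r_i − f(r_i)·(f′(r_i))^{-1} mod 23^{i+2}, with f′(x) = 2x. Iterate:
  r_0 = 19 (mod 23)
  r_1 = 65 (mod 529)
  r_2 = 8000 (mod 12167)
Final: r_2 = 8000, and one checks f(r_2) ≡ 0 mod 23^3.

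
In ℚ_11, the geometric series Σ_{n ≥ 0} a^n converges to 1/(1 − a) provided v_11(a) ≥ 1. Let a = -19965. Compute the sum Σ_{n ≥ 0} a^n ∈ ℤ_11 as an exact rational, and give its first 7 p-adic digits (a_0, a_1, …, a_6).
Σ a^n = 1/(1 − a) = 1/19966;  first 7 digits = (1, 0, 0, 7, 9, 10, 4)

v_11(a) = 3 ≥ 1, so the series converges in ℤ_11 to 1/(1 − a) = 1/(1 − (-19965)) = 1/19966. Expand this rational in ℤ_11: compute digits iteratively via d_i = x_i mod 11, x_{i+1} = (x_i − d_i)/11. The first 7 digits are (1, 0, 0, 7, 9, 10, 4).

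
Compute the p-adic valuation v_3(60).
v_3(60) = 1

v_3(n) is the largest exponent k such that 3^k divides n. Factor out: 60 = 3^1 · 20. (Sign doesn't affect v_p.) So v_3(60) = 1.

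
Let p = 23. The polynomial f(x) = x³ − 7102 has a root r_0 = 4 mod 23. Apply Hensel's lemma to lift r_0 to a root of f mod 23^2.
r_1 = 349 (mod 529)

Hensel: r_{i+1} = r_i − f(r_i)/f′(r_i) mod 23^{i+2}, where f′(x) = 3x². Iterate:
  r_0 = 4 (mod 23)
  r_1 = 349 (mod 529)
Final: r = 349 with f(r) ≡ 0 mod 23^2.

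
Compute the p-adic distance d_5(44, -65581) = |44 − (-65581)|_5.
d_5(44, -65581) = 1/3125

Step 1 — x − y = 44 − (-65581) = 65625. Step 2 — v_5(65625) = 5 (factor: 65625 = (5^5 · 21); the sign does not affect v_p). Step 3 — |x − y|_5 = 5^{-5} = 1/3125.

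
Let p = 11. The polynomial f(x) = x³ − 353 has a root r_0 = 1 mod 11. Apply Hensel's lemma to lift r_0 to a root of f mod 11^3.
r_2 = 1288 (mod 1331)

Hensel: r_{i+1} = r_i − f(r_i)/f′(r_i) mod 11^{i+2}, where f′(x) = 3x². Iterate:
  r_0 = 1 (mod 11)
  r_1 = 78 (mod 121)
  r_2 = 1288 (mod 1331)
Final: r = 1288 with f(r) ≡ 0 mod 11^3.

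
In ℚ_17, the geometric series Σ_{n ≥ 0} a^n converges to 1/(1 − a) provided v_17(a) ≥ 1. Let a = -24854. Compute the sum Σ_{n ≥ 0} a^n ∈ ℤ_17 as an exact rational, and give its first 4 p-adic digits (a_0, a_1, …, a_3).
Σ a^n = 1/(1 − a) = 1/24855;  first 4 digits = (1, 0, 16, 11)

v_17(a) = 2 ≥ 1, so the series converges in ℤ_17 to 1/(1 − a) = 1/(1 − (-24854)) = 1/24855. Expand this rational in ℤ_17: compute digits iteratively via d_i = x_i mod 17, x_{i+1} = (x_i − d_i)/17. The first 4 digits are (1, 0, 16, 11).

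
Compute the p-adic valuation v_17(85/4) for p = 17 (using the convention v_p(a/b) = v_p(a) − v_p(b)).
v_17(85/4) = 1

Factor powers of 17 from the numerator and denominator of the reduced fraction: 85 = 17^1 · 5 and 4 = 17^0 · 4. Apply v_p(a/b) = v_p(a) − v_p(b): v_17(85/4) = 1 − 0 = 1.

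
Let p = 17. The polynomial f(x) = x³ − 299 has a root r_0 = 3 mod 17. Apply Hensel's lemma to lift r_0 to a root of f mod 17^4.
r_3 = 45461 (mod 83521)

Hensel: r_{i+1} = r_i − f(r_i)/f′(r_i) mod 17^{i+2}, where f′(x) = 3x². Iterate:
  r_0 = 3 (mod 17)
  r_1 = 88 (mod 289)
  r_2 = 1244 (mod 4913)
  r_3 = 45461 (mod 83521)
Final: r = 45461 with f(r) ≡ 0 mod 17^4.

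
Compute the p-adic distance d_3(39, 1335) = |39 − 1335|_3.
d_3(39, 1335) = 1/81

Step 1 — x − y = 39 − 1335 = -1296. Step 2 — v_3(-1296) = 4 (factor: -1296 = −(3^4 · 16); the sign does not affect v_p). Step 3 — |x − y|_3 = 3^{-4} = 1/81.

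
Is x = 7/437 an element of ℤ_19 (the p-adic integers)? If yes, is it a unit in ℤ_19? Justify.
x ∉ ℤ_19 (v_19(x) = -1 < 0)

ℤ_19 = {x ∈ ℚ_19 : v_19(x) ≥ 0} and ℤ_19^× = {x ∈ ℤ_19 : v_19(x) = 0}. Here v_19(7/437) = v_19(num) − v_19(den) = -1; compare against these criteria.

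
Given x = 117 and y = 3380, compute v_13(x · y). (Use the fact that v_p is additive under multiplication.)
v_13(395460) = 3

v_p(x) = 1 (factor: 117 = 13^1 · 9); v_p(y) = 2 (factor: 3380 = 13^2 · 20). Additivity: v_p(xy) = v_p(x) + v_p(y) = 1 + 2 = 3. (Direct check: xy = 395460 = 13^3 · (180).)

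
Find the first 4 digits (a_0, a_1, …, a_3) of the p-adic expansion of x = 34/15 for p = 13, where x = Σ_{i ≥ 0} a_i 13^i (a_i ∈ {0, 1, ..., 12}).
(a_0, …, a_3) = (4, 12, 6, 9)

v_13(34/15) = 0 (numerator and denominator both coprime to 13), so x ∈ ℤ_13^×. Compute digits iteratively via a_i = x_i mod 13, x_{i+1} = (x_i − a_i)/13, with x_0 = x:
  x_0 = 34/15;  a_0 = 4;  x_1 = (x_0 − 4)/13 = -2/15
  x_1 = -2/15;  a_1 = 12;  x_2 = (x_1 − 12)/13 = -14/15
  x_2 = -14/15;  a_2 = 6;  x_3 = (x_2 − 6)/13 = -8/15
  x_3 = -8/15;  a_3 = 9;  x_4 = (x_3 − 9)/13 = -11/15
Digits: (4, 12, 6, 9).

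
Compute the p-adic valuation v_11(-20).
v_11(-20) = 0

v_11(n) is the largest exponent k such that 11^k divides n. Factor out: -20 = -11^0 · 20. (Sign doesn't affect v_p.) So v_11(-20) = 0.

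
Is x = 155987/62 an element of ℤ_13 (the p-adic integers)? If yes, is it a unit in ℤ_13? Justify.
x ∈ ℤ_13 but not a unit; v_13(x) = 3 > 0

ℤ_13 = {x ∈ ℚ_13 : v_13(x) ≥ 0} and ℤ_13^× = {x ∈ ℤ_13 : v_13(x) = 0}. Here v_13(155987/62) = v_13(num) − v_13(den) = 3; compare against these criteria.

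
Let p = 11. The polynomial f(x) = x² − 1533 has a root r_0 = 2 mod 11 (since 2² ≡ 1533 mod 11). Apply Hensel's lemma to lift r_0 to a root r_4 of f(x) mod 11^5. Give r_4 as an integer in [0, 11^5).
r_4 = 141440 (mod 161051)

Hensel's recurrence: r_{i+1} = r_i − f(r_i)·(f′(r_i))^{-1} mod 11^{i+2}, with f′(x) = 2x. Iterate:
  r_0 = 2 (mod 11)
  r_1 = 112 (mod 121)
  r_2 = 354 (mod 1331)
  r_3 = 9671 (mod 14641)
  r_4 = 141440 (mod 161051)
Final: r_4 = 141440, and one checks f(r_4) ≡ 0 mod 11^5.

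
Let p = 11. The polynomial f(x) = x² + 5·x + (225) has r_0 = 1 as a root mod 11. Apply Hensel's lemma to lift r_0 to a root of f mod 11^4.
r_3 = 13883 (mod 14641)

Hensel: r_{i+1} = r_i − f(r_i)·(f′(r_i))^{-1} mod 11^{i+2}, f′(x) = 2x + 5. Iterate:
  r_0 = 1 (mod 11)
  r_1 = 89 (mod 121)
  r_2 = 573 (mod 1331)
  r_3 = 13883 (mod 14641)
Final: r = 13883 satisfies f(r) ≡ 0 mod 11^4.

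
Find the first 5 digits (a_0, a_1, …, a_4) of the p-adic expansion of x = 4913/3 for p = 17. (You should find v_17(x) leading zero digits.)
(a_0, …, a_4) = (0, 0, 0, 6, 11)

v_17(4913/3) = 3, so a_0 = ... = a_2 = 0. Factor out: x = 17^3 · u with u = 1/3 a unit in ℤ_17. Expand u iteratively via a_{v+i} = u_i mod 17, u_{i+1} = (u_i − a_{v+i})/17:
  u_0 = 1/3;  a_3 = 6;  u_1 = (u_0 − 6)/17 = -1/3
  u_1 = -1/3;  a_4 = 11;  u_2 = (u_1 − 11)/17 = -2/3
Digits: (0, 0, 0, 6, 11).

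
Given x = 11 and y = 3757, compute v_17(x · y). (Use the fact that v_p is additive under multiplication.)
v_17(41327) = 2

v_p(x) = 0 (factor: 11 = 17^0 · 11); v_p(y) = 2 (factor: 3757 = 17^2 · 13). Additivity: v_p(xy) = v_p(x) + v_p(y) = 0 + 2 = 2. (Direct check: xy = 41327 = 17^2 · (143).)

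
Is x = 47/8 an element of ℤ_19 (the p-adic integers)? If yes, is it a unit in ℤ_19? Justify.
x ∈ ℤ_19^× (unit); v_19(x) = 0

ℤ_19 = {x ∈ ℚ_19 : v_19(x) ≥ 0} and ℤ_19^× = {x ∈ ℤ_19 : v_19(x) = 0}. Here v_19(47/8) = v_19(num) − v_19(den) = 0; compare against these criteria.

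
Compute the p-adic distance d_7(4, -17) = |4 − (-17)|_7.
d_7(4, -17) = 1/7

Step 1 — x − y = 4 − (-17) = 21. Step 2 — v_7(21) = 1 (factor: 21 = (7^1 · 3); the sign does not affect v_p). Step 3 — |x − y|_7 = 7^{-1} = 1/7.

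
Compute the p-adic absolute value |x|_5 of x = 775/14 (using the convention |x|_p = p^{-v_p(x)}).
|775/14|_5 = 1/25

Step 1 — compute v_5(x) by factoring powers of 5 out of the numerator and denominator: v_5(775/14) = 2. Step 2 — apply |x|_p = p^{-v_p(x)} = 5^{-2} = 1/25.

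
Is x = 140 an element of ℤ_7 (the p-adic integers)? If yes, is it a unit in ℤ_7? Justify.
x ∈ ℤ_7 but not a unit; v_7(x) = 1 > 0

ℤ_7 = {x ∈ ℚ_7 : v_7(x) ≥ 0} and ℤ_7^× = {x ∈ ℤ_7 : v_7(x) = 0}. Here v_7(140) = v_7(num) − v_7(den) = 1; compare against these criteria.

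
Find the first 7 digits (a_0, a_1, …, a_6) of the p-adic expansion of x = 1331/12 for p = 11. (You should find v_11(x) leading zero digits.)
(a_0, …, a_6) = (0, 0, 0, 1, 10, 0, 10)

v_11(1331/12) = 3, so a_0 = ... = a_2 = 0. Factor out: x = 11^3 · u with u = 1/12 a unit in ℤ_11. Expand u iteratively via a_{v+i} = u_i mod 11, u_{i+1} = (u_i − a_{v+i})/11:
  u_0 = 1/12;  a_3 = 1;  u_1 = (u_0 − 1)/11 = -1/12
  u_1 = -1/12;  a_4 = 10;  u_2 = (u_1 − 10)/11 = -11/12
  u_2 = -11/12;  a_5 = 0;  u_3 = (u_2 − 0)/11 = -1/12
  u_3 = -1/12;  a_6 = 10;  u_4 = (u_3 − 10)/11 = -11/12
Digits: (0, 0, 0, 1, 10, 0, 10).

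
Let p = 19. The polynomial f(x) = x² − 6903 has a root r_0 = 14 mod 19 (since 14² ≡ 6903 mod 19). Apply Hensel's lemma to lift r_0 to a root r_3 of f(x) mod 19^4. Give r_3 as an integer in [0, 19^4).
r_3 = 24144 (mod 130321)

Hensel's recurrence: r_{i+1} = r_i − f(r_i)·(f′(r_i))^{-1} mod 19^{i+2}, with f′(x) = 2x. Iterate:
  r_0 = 14 (mod 19)
  r_1 = 318 (mod 361)
  r_2 = 3567 (mod 6859)
  r_3 = 24144 (mod 130321)
Final: r_3 = 24144, and one checks f(r_3) ≡ 0 mod 19^4.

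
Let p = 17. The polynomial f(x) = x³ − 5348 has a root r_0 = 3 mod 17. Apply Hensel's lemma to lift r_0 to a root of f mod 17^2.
r_1 = 275 (mod 289)

Hensel: r_{i+1} = r_i − f(r_i)/f′(r_i) mod 17^{i+2}, where f′(x) = 3x². Iterate:
  r_0 = 3 (mod 17)
  r_1 = 275 (mod 289)
Final: r = 275 with f(r) ≡ 0 mod 17^2.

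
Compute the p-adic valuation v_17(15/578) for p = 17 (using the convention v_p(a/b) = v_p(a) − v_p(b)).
v_17(15/578) = -2

Factor powers of 17 from the numerator and denominator of the reduced fraction: 15 = 17^0 · 15 and 578 = 17^2 · 2. Apply v_p(a/b) = v_p(a) − v_p(b): v_17(15/578) = 0 − 2 = -2.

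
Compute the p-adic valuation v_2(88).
v_2(88) = 3

v_2(n) is the largest exponent k such that 2^k divides n. Factor out: 88 = 2^3 · 11. (Sign doesn't affect v_p.) So v_2(88) = 3.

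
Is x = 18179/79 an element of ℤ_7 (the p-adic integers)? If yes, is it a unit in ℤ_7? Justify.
x ∈ ℤ_7 but not a unit; v_7(x) = 3 > 0

ℤ_7 = {x ∈ ℚ_7 : v_7(x) ≥ 0} and ℤ_7^× = {x ∈ ℤ_7 : v_7(x) = 0}. Here v_7(18179/79) = v_7(num) − v_7(den) = 3; compare against these criteria.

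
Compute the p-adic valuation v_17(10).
v_17(10) = 0

v_17(n) is the largest exponent k such that 17^k divides n. Factor out: 10 = 17^0 · 10. (Sign doesn't affect v_p.) So v_17(10) = 0.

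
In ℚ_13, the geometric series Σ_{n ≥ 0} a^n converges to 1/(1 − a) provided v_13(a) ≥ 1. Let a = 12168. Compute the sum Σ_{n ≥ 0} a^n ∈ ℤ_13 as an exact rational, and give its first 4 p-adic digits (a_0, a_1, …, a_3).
Σ a^n = 1/(1 − a) = -1/12167;  first 4 digits = (1, 0, 7, 5)

v_13(a) = 2 ≥ 1, so the series converges in ℤ_13 to 1/(1 − a) = 1/(1 − 12168) = -1/12167. Expand this rational in ℤ_13: compute digits iteratively via d_i = x_i mod 13, x_{i+1} = (x_i − d_i)/13. The first 4 digits are (1, 0, 7, 5).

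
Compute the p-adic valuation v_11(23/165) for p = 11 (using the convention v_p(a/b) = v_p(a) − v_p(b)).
v_11(23/165) = -1

Factor powers of 11 from the numerator and denominator of the reduced fraction: 23 = 11^0 · 23 and 165 = 11^1 · 15. Apply v_p(a/b) = v_p(a) − v_p(b): v_11(23/165) = 0 − 1 = -1.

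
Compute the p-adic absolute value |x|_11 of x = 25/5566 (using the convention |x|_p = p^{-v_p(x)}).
|25/5566|_11 = 121

Step 1 — compute v_11(x) by factoring powers of 11 out of the numerator and denominator: v_11(25/5566) = -2. Step 2 — apply |x|_p = p^{-v_p(x)} = 11^{2} = 121.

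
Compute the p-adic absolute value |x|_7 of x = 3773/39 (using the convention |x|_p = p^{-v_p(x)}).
|3773/39|_7 = 1/343

Step 1 — compute v_7(x) by factoring powers of 7 out of the numerator and denominator: v_7(3773/39) = 3. Step 2 — apply |x|_p = p^{-v_p(x)} = 7^{-3} = 1/343.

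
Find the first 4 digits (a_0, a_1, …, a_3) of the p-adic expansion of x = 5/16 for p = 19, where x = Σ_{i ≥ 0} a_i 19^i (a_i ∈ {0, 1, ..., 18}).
(a_0, …, a_3) = (11, 3, 1, 13)

v_19(5/16) = 0 (numerator and denominator both coprime to 19), so x ∈ ℤ_19^×. Compute digits iteratively via a_i = x_i mod 19, x_{i+1} = (x_i − a_i)/19, with x_0 = x:
  x_0 = 5/16;  a_0 = 11;  x_1 = (x_0 − 11)/19 = -9/16
  x_1 = -9/16;  a_1 = 3;  x_2 = (x_1 − 3)/19 = -3/16
  x_2 = -3/16;  a_2 = 1;  x_3 = (x_2 − 1)/19 = -1/16
  x_3 = -1/16;  a_3 = 13;  x_4 = (x_3 − 13)/19 = -11/16
Digits: (11, 3, 1, 13).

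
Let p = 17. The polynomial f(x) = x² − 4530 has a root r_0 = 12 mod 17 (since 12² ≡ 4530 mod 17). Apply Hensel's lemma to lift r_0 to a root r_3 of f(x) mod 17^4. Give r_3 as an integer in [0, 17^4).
r_3 = 64425 (mod 83521)

Hensel's recurrence: r_{i+1} = r_i − f(r_i)·(f′(r_i))^{-1} mod 17^{i+2}, with f′(x) = 2x. Iterate:
  r_0 = 12 (mod 17)
  r_1 = 267 (mod 289)
  r_2 = 556 (mod 4913)
  r_3 = 64425 (mod 83521)
Final: r_3 = 64425, and one checks f(r_3) ≡ 0 mod 17^4.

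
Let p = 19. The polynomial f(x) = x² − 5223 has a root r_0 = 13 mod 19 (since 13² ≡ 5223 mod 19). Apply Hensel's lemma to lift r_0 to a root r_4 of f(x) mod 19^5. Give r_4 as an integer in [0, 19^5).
r_4 = 2456257 (mod 2476099)

Hensel's recurrence: r_{i+1} = r_i − f(r_i)·(f′(r_i))^{-1} mod 19^{i+2}, with f′(x) = 2x. Iterate:
  r_0 = 13 (mod 19)
  r_1 = 13 (mod 361)
  r_2 = 735 (mod 6859)
  r_3 = 110479 (mod 130321)
  r_4 = 2456257 (mod 2476099)
Final: r_4 = 2456257, and one checks f(r_4) ≡ 0 mod 19^5.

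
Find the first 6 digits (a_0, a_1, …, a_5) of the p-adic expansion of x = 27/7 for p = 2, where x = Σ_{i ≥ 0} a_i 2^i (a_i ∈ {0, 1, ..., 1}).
(a_0, …, a_5) = (1, 0, 1, 1, 0, 0)

v_2(27/7) = 0 (numerator and denominator both coprime to 2), so x ∈ ℤ_2^×. Compute digits iteratively via a_i = x_i mod 2, x_{i+1} = (x_i − a_i)/2, with x_0 = x:
  x_0 = 27/7;  a_0 = 1;  x_1 = (x_0 − 1)/2 = 10/7
  x_1 = 10/7;  a_1 = 0;  x_2 = (x_1 − 0)/2 = 5/7
  x_2 = 5/7;  a_2 = 1;  x_3 = (x_2 − 1)/2 = -1/7
  x_3 = -1/7;  a_3 = 1;  x_4 = (x_3 − 1)/2 = -4/7
  x_4 = -4/7;  a_4 = 0;  x_5 = (x_4 − 0)/2 = -2/7
  x_5 = -2/7;  a_5 = 0;  x_6 = (x_5 − 0)/2 = -1/7
Digits: (1, 0, 1, 1, 0, 0).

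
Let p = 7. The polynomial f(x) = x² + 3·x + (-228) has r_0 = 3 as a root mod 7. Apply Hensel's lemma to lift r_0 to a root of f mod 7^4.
r_3 = 745 (mod 2401)

Hensel: r_{i+1} = r_i − f(r_i)·(f′(r_i))^{-1} mod 7^{i+2}, f′(x) = 2x + 3. Iterate:
  r_0 = 3 (mod 7)
  r_1 = 10 (mod 49)
  r_2 = 59 (mod 343)
  r_3 = 745 (mod 2401)
Final: r = 745 satisfies f(r) ≡ 0 mod 7^4.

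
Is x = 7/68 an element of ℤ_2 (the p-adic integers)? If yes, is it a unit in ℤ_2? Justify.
x ∉ ℤ_2 (v_2(x) = -2 < 0)

ℤ_2 = {x ∈ ℚ_2 : v_2(x) ≥ 0} and ℤ_2^× = {x ∈ ℤ_2 : v_2(x) = 0}. Here v_2(7/68) = v_2(num) − v_2(den) = -2; compare against these criteria.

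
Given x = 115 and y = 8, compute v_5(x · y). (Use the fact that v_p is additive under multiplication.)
v_5(920) = 1

v_p(x) = 1 (factor: 115 = 5^1 · 23); v_p(y) = 0 (factor: 8 = 5^0 · 8). Additivity: v_p(xy) = v_p(x) + v_p(y) = 1 + 0 = 1. (Direct check: xy = 920 = 5^1 · (184).)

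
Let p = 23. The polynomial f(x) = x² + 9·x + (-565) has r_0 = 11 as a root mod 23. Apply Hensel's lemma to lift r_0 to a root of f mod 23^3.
r_2 = 1575 (mod 12167)

Hensel: r_{i+1} = r_i − f(r_i)·(f′(r_i))^{-1} mod 23^{i+2}, f′(x) = 2x + 9. Iterate:
  r_0 = 11 (mod 23)
  r_1 = 517 (mod 529)
  r_2 = 1575 (mod 12167)
Final: r = 1575 satisfies f(r) ≡ 0 mod 23^3.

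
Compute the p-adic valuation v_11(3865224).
v_11(3865224) = 5

v_11(n) is the largest exponent k such that 11^k divides n. Factor out: 3865224 = 11^5 · 24. (Sign doesn't affect v_p.) So v_11(3865224) = 5.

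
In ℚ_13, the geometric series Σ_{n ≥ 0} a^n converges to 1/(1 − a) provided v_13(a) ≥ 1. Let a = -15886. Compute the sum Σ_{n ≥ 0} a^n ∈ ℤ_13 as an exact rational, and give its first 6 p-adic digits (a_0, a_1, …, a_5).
Σ a^n = 1/(1 − a) = 1/15887;  first 6 digits = (1, 0, 10, 5, 8, 3)

v_13(a) = 2 ≥ 1, so the series converges in ℤ_13 to 1/(1 − a) = 1/(1 − (-15886)) = 1/15887. Expand this rational in ℤ_13: compute digits iteratively via d_i = x_i mod 13, x_{i+1} = (x_i − d_i)/13. The first 6 digits are (1, 0, 10, 5, 8, 3).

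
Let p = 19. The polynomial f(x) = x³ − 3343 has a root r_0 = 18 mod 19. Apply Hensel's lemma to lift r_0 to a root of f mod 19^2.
r_1 = 151 (mod 361)

Hensel: r_{i+1} = r_i − f(r_i)/f′(r_i) mod 19^{i+2}, where f′(x) = 3x². Iterate:
  r_0 = 18 (mod 19)
  r_1 = 151 (mod 361)
Final: r = 151 with f(r) ≡ 0 mod 19^2.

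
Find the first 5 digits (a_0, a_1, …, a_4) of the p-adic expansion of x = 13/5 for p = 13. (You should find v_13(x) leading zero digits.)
(a_0, …, a_4) = (0, 8, 2, 5, 10)

v_13(13/5) = 1, so a_0 = ... = a_0 = 0. Factor out: x = 13^1 · u with u = 1/5 a unit in ℤ_13. Expand u iteratively via a_{v+i} = u_i mod 13, u_{i+1} = (u_i − a_{v+i})/13:
  u_0 = 1/5;  a_1 = 8;  u_1 = (u_0 − 8)/13 = -3/5
  u_1 = -3/5;  a_2 = 2;  u_2 = (u_1 − 2)/13 = -1/5
  u_2 = -1/5;  a_3 = 5;  u_3 = (u_2 − 5)/13 = -2/5
  u_3 = -2/5;  a_4 = 10;  u_4 = (u_3 − 10)/13 = -4/5
Digits: (0, 8, 2, 5, 10).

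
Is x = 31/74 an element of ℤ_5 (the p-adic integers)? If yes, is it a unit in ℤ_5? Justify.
x ∈ ℤ_5^× (unit); v_5(x) = 0

ℤ_5 = {x ∈ ℚ_5 : v_5(x) ≥ 0} and ℤ_5^× = {x ∈ ℤ_5 : v_5(x) = 0}. Here v_5(31/74) = v_5(num) − v_5(den) = 0; compare against these criteria.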